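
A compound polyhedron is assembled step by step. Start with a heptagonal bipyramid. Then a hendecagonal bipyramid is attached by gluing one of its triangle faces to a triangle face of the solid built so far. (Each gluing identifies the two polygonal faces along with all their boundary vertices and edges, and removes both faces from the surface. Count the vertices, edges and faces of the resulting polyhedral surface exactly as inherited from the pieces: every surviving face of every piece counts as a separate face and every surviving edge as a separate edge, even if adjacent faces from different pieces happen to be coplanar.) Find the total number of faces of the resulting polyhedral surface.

A heptagonal bipyramid: V=9, E=21, F=14.
Attach a hendecagonal bipyramid (V=13, E=33, F=22) along a 3-gon: merge 3 vertices and 3 edges, delete both glued faces → V=19, E=51, F=34.
Check: V − E + F = 19 − 51 + 34 = 2.

34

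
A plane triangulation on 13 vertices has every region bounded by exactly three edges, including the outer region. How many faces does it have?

22

In a plane triangulation 3F = 2E and V − E + F = 2, so F = 2V − 4 = 2·13 − 4 = 22.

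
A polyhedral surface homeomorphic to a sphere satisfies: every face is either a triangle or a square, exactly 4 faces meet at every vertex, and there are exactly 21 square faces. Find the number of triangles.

8

Let x be the number of triangles; then F = 21 + x.
Edge–face incidences: 2E = 4·21 + 3·x = 84 + 3x.
Every vertex has degree 4, so 4V = 2E.
Euler: V − E + F = 2 ⇒ (2E)/4 − E + (21 + x) = 2.
Multiply by 8: 2·(2E) − 4·(2E) + 8·(21 + x) = 16, i.e. 168 + 8x − 2·(84 + 3x) = 16.
Collecting terms: 2x = 16, so x = 8.
Then 2E = 84 + 3·8 = 108, so E = 54, V = 2E/4 = 27, F = 21 + 8 = 29.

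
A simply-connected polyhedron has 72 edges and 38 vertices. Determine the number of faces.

Here V − E + F = 2.
F = 2 − V + E = 2 − 38 + 72 = 36.

36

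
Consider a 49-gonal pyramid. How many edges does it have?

98

A pyramid on an n-gon base has one n-gon and n triangles: V = 49 + 1 = 50, E = 2·49 = 98, F = 49 + 1 = 50.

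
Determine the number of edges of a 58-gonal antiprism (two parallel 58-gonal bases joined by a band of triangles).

232

An antiprism on an n-gon has two n-gon caps and 2n triangles: V = 2·58 = 116, E = 4·58 = 232, F = 2·58 + 2 = 118.
Check: V − E + F = 116 − 232 + 118 = 2.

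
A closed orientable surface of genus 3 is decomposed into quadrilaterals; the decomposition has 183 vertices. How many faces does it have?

187

χ = 2 − 2·3 = -4, and every face is a square so 4F = 2E.
V − E + F = -4 with E = 4F/2 gives 183 − (4/2 − 1)·F = -4, so F = 187 and E = 374.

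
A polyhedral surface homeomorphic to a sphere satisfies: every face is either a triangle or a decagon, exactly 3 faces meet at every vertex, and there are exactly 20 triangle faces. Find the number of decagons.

Let x be the number of decagons; then F = 20 + x.
Edge–face incidences: 2E = 3·20 + 10·x = 60 + 10x.
Every vertex has degree 3, so 3V = 2E.
Euler: V − E + F = 2 ⇒ (2E)/3 − E + (20 + x) = 2.
Multiply by 6: 2·(2E) − 3·(2E) + 6·(20 + x) = 12, i.e. 120 + 6x − (60 + 10x) = 12.
Collecting terms: −4x + 60 = 12, so −4x = −48, so x = 12.
Then 2E = 60 + 10·12 = 180, so E = 90, V = 2E/3 = 60, F = 20 + 12 = 32.

12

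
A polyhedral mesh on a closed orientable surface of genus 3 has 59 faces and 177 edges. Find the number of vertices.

For a closed orientable surface of genus 3, χ = 2 − 2·3 = -4.
V = -4 + E − F = -4 + 177 − 59 = 114.

114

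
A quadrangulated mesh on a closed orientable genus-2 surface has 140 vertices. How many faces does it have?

χ = 2 − 2·2 = -2, and every face is a square so 4F = 2E.
V − E + F = -2 with E = 4F/2 gives 140 − (4/2 − 1)·F = -2, so F = 142 and E = 284.

142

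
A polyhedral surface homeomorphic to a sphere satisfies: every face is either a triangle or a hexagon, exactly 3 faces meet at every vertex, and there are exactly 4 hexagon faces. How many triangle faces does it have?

4

Let x be the number of triangles; then F = 4 + x.
Edge–face incidences: 2E = 6·4 + 3·x = 24 + 3x.
Every vertex has degree 3, so 3V = 2E.
Euler: V − E + F = 2 ⇒ (2E)/3 − E + (4 + x) = 2.
Multiply by 6: 2·(2E) − 3·(2E) + 6·(4 + x) = 12, i.e. 24 + 6x − (24 + 3x) = 12.
Collecting terms: 3x = 12, so x = 4.
Then 2E = 24 + 3·4 = 36, so E = 18, V = 2E/3 = 12, F = 4 + 4 = 8.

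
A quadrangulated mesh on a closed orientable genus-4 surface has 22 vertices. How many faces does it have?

28

χ = 2 − 2·4 = -6, and every face is a square so 4F = 2E.
V − E + F = -6 with E = 4F/2 gives 22 − (4/2 − 1)·F = -6, so F = 28 and E = 56.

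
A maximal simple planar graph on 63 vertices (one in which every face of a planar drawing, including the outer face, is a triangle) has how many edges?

183

In a plane triangulation 3F = 2E and V − E + F = 2, so E = 3V − 6 = 3·63 − 6 = 183.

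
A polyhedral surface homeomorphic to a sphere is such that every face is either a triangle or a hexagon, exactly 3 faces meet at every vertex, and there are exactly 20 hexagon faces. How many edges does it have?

66

Let x be the number of triangles; then F = 20 + x.
Edge–face incidences: 2E = 6·20 + 3·x = 120 + 3x.
Every vertex has degree 3, so 3V = 2E.
Euler: V − E + F = 2 ⇒ (2E)/3 − E + (20 + x) = 2.
Multiply by 6: 2·(2E) − 3·(2E) + 6·(20 + x) = 12, i.e. 120 + 6x − (120 + 3x) = 12.
Collecting terms: 3x = 12, so x = 4.
Then 2E = 120 + 3·4 = 132, so E = 66, V = 2E/3 = 44, F = 20 + 4 = 24.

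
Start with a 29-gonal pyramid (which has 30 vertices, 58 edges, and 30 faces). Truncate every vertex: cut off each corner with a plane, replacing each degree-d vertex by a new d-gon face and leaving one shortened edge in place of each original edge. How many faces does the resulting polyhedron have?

Truncation replaces each original edge-end by a new vertex, so V′ = 2E = 116.
Each original edge survives, and each old vertex of degree d contributes d new edges; summing degrees gives Σd = 2E, so E′ = E + 2E = 3E = 174.
Each original face survives and each original vertex becomes one new face: F′ = F + V = 60.

60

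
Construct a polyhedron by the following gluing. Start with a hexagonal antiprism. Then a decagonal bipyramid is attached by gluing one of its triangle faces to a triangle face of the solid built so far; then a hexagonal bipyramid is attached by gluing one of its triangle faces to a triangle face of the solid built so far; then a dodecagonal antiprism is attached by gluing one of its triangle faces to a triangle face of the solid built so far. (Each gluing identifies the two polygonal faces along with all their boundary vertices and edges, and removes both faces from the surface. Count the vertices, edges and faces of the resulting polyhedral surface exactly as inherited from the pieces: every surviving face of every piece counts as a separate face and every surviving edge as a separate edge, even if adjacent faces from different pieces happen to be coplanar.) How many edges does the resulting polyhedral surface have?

111

A hexagonal antiprism: V=12, E=24, F=14.
Attach a decagonal bipyramid (V=12, E=30, F=20) along a 3-gon: merge 3 vertices and 3 edges, delete both glued faces → V=21, E=51, F=32.
Attach a hexagonal bipyramid (V=8, E=18, F=12) along a 3-gon: merge 3 vertices and 3 edges, delete both glued faces → V=26, E=66, F=42.
Attach a dodecagonal antiprism (V=24, E=48, F=26) along a 3-gon: merge 3 vertices and 3 edges, delete both glued faces → V=47, E=111, F=66.
Check: V − E + F = 47 − 111 + 66 = 2.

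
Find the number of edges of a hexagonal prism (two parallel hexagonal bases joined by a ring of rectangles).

A prism on an n-gon has two n-gon bases and n rectangular sides: V = 2·6 = 12, E = 3·6 = 18, F = 6 + 2 = 8.
Check: V − E + F = 12 − 18 + 8 = 2.

18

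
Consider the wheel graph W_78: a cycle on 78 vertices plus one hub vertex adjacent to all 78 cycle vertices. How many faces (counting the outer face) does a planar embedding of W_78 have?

79

W_78 has V = 78 + 1 = 79 vertices and E = 2·78 = 156 edges.
By Euler's formula F = 2 − V + E = 2 − 79 + 156 = 79.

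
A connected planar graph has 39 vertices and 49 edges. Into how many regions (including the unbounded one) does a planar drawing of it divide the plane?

Euler's formula for a connected plane graph: V − E + F = 2, so F = 2 − 39 + 49 = 12.

12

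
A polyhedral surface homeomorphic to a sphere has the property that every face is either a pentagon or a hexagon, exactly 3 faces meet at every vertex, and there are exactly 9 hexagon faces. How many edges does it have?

57

Let x be the number of pentagons; then F = 9 + x.
Edge–face incidences: 2E = 6·9 + 5·x = 54 + 5x.
Every vertex has degree 3, so 3V = 2E.
Euler: V − E + F = 2 ⇒ (2E)/3 − E + (9 + x) = 2.
Multiply by 6: 2·(2E) − 3·(2E) + 6·(9 + x) = 12, i.e. 54 + 6x − (54 + 5x) = 12.
Collecting terms: x = 12.
Then 2E = 54 + 5·12 = 114, so E = 57, V = 2E/3 = 38, F = 9 + 12 = 21.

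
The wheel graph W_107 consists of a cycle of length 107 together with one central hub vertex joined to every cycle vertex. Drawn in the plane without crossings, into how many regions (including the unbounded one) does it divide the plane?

W_107 has V = 107 + 1 = 108 vertices and E = 2·107 = 214 edges.
By Euler's formula F = 2 − V + E = 2 − 108 + 214 = 108.

108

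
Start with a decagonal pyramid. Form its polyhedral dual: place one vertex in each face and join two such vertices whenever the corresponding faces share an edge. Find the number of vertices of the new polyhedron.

11

The base solid has V = 11, E = 20, F = 11.
The dual swaps V and F and preserves E: V′ = F = 11, E′ = E = 20, F′ = V = 11.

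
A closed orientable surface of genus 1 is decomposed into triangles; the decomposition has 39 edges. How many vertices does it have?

13

χ = 2 − 2·1 = 0, and every face is a triangle so 3F = 2E.
F = 2E/3 = 26. Then V = 0 + E − F = 0 + 39 − 26 = 13.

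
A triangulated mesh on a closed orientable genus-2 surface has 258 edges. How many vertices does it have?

84

χ = 2 − 2·2 = -2, and every face is a triangle so 3F = 2E.
F = 2E/3 = 172. Then V = -2 + E − F = -2 + 258 − 172 = 84.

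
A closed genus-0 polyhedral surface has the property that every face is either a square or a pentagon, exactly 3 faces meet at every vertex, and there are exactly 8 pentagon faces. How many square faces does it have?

Let x be the number of squares; then F = 8 + x.
Edge–face incidences: 2E = 5·8 + 4·x = 40 + 4x.
Every vertex has degree 3, so 3V = 2E.
Euler: V − E + F = 2 ⇒ (2E)/3 − E + (8 + x) = 2.
Multiply by 6: 2·(2E) − 3·(2E) + 6·(8 + x) = 12, i.e. 48 + 6x − (40 + 4x) = 12.
Collecting terms: 2x + 8 = 12, so 2x = 4, so x = 2.
Then 2E = 40 + 4·2 = 48, so E = 24, V = 2E/3 = 16, F = 8 + 2 = 10.

2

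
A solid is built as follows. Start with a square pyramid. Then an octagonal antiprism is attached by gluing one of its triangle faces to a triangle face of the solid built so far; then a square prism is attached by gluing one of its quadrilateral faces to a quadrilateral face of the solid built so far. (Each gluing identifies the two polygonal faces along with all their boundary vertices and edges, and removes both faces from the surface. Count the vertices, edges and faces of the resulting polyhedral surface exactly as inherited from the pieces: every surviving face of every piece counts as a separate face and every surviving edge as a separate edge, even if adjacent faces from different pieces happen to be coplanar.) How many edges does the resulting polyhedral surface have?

45

A square pyramid: V=5, E=8, F=5.
Attach an octagonal antiprism (V=16, E=32, F=18) along a 3-gon: merge 3 vertices and 3 edges, delete both glued faces → V=18, E=37, F=21.
Attach a square prism (V=8, E=12, F=6) along a 4-gon: merge 4 vertices and 4 edges, delete both glued faces → V=22, E=45, F=25.
Check: V − E + F = 22 − 45 + 25 = 2.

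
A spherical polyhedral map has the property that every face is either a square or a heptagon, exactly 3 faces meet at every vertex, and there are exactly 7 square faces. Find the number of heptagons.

Let x be the number of heptagons; then F = 7 + x.
Edge–face incidences: 2E = 4·7 + 7·x = 28 + 7x.
Every vertex has degree 3, so 3V = 2E.
Euler: V − E + F = 2 ⇒ (2E)/3 − E + (7 + x) = 2.
Multiply by 6: 2·(2E) − 3·(2E) + 6·(7 + x) = 12, i.e. 42 + 6x − (28 + 7x) = 12.
Collecting terms: −x + 14 = 12, so −x = −2, so x = 2.
Then 2E = 28 + 7·2 = 42, so E = 21, V = 2E/3 = 14, F = 7 + 2 = 9.

2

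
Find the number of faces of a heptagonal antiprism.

16

An antiprism on an n-gon has two n-gon caps and 2n triangles: V = 2·7 = 14, E = 4·7 = 28, F = 2·7 + 2 = 16.
Check: V − E + F = 14 − 28 + 16 = 2.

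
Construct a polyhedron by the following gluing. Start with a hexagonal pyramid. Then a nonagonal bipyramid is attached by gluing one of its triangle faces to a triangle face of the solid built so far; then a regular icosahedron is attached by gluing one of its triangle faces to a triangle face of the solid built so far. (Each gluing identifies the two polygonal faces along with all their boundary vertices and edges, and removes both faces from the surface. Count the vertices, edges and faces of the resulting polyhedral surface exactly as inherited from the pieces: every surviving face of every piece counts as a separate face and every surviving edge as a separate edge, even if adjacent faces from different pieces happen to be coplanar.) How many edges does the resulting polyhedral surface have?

63

A hexagonal pyramid: V=7, E=12, F=7.
Attach a nonagonal bipyramid (V=11, E=27, F=18) along a 3-gon: merge 3 vertices and 3 edges, delete both glued faces → V=15, E=36, F=23.
Attach a regular icosahedron (V=12, E=30, F=20) along a 3-gon: merge 3 vertices and 3 edges, delete both glued faces → V=24, E=63, F=41.
Check: V − E + F = 24 − 63 + 41 = 2.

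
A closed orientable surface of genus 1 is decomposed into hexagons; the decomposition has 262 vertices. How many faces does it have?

131

χ = 2 − 2·1 = 0, and every face is a hexagon so 6F = 2E.
V − E + F = 0 with E = 6F/2 gives 262 − (6/2 − 1)·F = 0, so F = 131 and E = 393.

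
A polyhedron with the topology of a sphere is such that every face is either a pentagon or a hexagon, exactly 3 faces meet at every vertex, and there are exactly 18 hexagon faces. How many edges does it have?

Let x be the number of pentagons; then F = 18 + x.
Edge–face incidences: 2E = 6·18 + 5·x = 108 + 5x.
Every vertex has degree 3, so 3V = 2E.
Euler: V − E + F = 2 ⇒ (2E)/3 − E + (18 + x) = 2.
Multiply by 6: 2·(2E) − 3·(2E) + 6·(18 + x) = 12, i.e. 108 + 6x − (108 + 5x) = 12.
Collecting terms: x = 12.
Then 2E = 108 + 5·12 = 168, so E = 84, V = 2E/3 = 56, F = 18 + 12 = 30.

84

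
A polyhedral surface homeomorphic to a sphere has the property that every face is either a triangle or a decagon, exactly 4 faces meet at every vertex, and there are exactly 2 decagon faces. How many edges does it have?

Let x be the number of triangles; then F = 2 + x.
Edge–face incidences: 2E = 10·2 + 3·x = 20 + 3x.
Every vertex has degree 4, so 4V = 2E.
Euler: V − E + F = 2 ⇒ (2E)/4 − E + (2 + x) = 2.
Multiply by 8: 2·(2E) − 4·(2E) + 8·(2 + x) = 16, i.e. 16 + 8x − 2·(20 + 3x) = 16.
Collecting terms: 2x − 24 = 16, so 2x = 40, so x = 20.
Then 2E = 20 + 3·20 = 80, so E = 40, V = 2E/4 = 20, F = 2 + 20 = 22.

40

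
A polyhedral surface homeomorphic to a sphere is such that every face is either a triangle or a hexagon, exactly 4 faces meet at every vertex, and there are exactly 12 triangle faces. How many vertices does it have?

12

Let x be the number of hexagons; then F = 12 + x.
Edge–face incidences: 2E = 3·12 + 6·x = 36 + 6x.
Every vertex has degree 4, so 4V = 2E.
Euler: V − E + F = 2 ⇒ (2E)/4 − E + (12 + x) = 2.
Multiply by 8: 2·(2E) − 4·(2E) + 8·(12 + x) = 16, i.e. 96 + 8x − 2·(36 + 6x) = 16.
Collecting terms: −4x + 24 = 16, so −4x = −8, so x = 2.
Then 2E = 36 + 6·2 = 48, so E = 24, V = 2E/4 = 12, F = 12 + 2 = 14.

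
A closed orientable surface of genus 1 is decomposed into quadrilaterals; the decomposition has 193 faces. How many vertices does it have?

193

χ = 2 − 2·1 = 0, and every face is a square so 4F = 2E.
E = 4·193/2 = 386. Then V = 0 + E − F = 0 + 386 − 193 = 193.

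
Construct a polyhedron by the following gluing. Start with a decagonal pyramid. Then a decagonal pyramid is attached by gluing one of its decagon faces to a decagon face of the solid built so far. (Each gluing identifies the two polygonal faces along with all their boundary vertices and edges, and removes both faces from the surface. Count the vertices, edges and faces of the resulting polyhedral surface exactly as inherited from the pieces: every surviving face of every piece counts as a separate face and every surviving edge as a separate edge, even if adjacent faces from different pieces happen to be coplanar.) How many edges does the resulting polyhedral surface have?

30

A decagonal pyramid: V=11, E=20, F=11.
Attach a decagonal pyramid (V=11, E=20, F=11) along a 10-gon: merge 10 vertices and 10 edges, delete both glued faces → V=12, E=30, F=20.
Check: V − E + F = 12 − 30 + 20 = 2.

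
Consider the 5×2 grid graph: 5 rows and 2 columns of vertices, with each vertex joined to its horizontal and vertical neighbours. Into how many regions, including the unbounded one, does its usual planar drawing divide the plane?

5

The grid has V = 5·2 = 10 vertices and E = 5·1 + 2·4 = 13 edges.
F = 2 − V + E = 2 − 10 + 13 = 5.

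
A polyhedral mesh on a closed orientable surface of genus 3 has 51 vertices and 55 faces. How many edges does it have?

110

For a closed orientable surface of genus 3, χ = 2 − 2·3 = -4.
E = V + F − (-4) = 51 + 55 − (-4) = 110.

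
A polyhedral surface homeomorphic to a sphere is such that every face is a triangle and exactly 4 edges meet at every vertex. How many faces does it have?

Each face has 3 edges and each edge borders two faces, so 2E = 3F.
Each vertex has degree 4, so 4V = 2E and hence V = 3F/4.
Euler: V − E + F = 2 ⇒ (3F/4) − (3F/2) + F = 2.
Multiply by 8: (6 − 12 + 8)F = 16, i.e. 2F = 16.
So F = 8, E = 3·8/2 = 12, V = 3·8/4 = 6.

8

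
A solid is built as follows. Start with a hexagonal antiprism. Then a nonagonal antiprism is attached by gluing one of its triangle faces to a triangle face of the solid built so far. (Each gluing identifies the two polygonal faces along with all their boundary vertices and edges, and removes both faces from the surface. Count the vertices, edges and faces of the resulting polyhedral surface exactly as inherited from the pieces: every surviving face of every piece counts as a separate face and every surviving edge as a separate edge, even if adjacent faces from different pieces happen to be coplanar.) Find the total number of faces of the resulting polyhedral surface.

32

A hexagonal antiprism: V=12, E=24, F=14.
Attach a nonagonal antiprism (V=18, E=36, F=20) along a 3-gon: merge 3 vertices and 3 edges, delete both glued faces → V=27, E=57, F=32.
Check: V − E + F = 27 − 57 + 32 = 2.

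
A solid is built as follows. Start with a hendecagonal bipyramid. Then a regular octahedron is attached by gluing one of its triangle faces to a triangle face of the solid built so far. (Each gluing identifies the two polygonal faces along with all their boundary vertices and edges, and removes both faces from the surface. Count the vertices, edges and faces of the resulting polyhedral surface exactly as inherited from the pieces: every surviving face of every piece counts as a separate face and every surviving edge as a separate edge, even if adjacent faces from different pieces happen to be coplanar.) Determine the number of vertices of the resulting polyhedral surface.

A hendecagonal bipyramid: V=13, E=33, F=22.
Attach a regular octahedron (V=6, E=12, F=8) along a 3-gon: merge 3 vertices and 3 edges, delete both glued faces → V=16, E=42, F=28.
Check: V − E + F = 16 − 42 + 28 = 2.

16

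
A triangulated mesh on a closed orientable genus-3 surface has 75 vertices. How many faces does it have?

158

χ = 2 − 2·3 = -4, and every face is a triangle so 3F = 2E.
V − E + F = -4 with E = 3F/2 gives 75 − (3/2 − 1)·F = -4, so F = 158 and E = 237.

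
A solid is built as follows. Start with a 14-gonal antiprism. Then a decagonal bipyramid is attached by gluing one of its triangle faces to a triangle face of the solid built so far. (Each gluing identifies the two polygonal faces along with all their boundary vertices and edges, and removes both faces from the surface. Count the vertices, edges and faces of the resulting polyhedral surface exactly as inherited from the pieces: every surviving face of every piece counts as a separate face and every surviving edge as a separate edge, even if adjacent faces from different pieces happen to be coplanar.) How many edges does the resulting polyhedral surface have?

A 14-gonal antiprism: V=28, E=56, F=30.
Attach a decagonal bipyramid (V=12, E=30, F=20) along a 3-gon: merge 3 vertices and 3 edges, delete both glued faces → V=37, E=83, F=48.
Check: V − E + F = 37 − 83 + 48 = 2.

83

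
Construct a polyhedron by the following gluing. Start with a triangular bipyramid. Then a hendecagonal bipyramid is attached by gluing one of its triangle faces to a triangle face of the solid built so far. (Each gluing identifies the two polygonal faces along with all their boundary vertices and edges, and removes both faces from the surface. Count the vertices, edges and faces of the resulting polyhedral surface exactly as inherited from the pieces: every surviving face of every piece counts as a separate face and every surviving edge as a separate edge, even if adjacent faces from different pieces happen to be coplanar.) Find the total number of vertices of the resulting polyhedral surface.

A triangular bipyramid: V=5, E=9, F=6.
Attach a hendecagonal bipyramid (V=13, E=33, F=22) along a 3-gon: merge 3 vertices and 3 edges, delete both glued faces → V=15, E=39, F=26.
Check: V − E + F = 15 − 39 + 26 = 2.

15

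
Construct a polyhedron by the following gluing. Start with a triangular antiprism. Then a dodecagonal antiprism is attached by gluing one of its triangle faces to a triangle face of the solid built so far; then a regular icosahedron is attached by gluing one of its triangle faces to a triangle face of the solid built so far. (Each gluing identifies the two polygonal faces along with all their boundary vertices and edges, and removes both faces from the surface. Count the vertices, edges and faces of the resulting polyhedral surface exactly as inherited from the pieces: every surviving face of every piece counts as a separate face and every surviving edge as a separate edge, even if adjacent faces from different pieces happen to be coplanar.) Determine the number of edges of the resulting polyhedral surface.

A triangular antiprism: V=6, E=12, F=8.
Attach a dodecagonal antiprism (V=24, E=48, F=26) along a 3-gon: merge 3 vertices and 3 edges, delete both glued faces → V=27, E=57, F=32.
Attach a regular icosahedron (V=12, E=30, F=20) along a 3-gon: merge 3 vertices and 3 edges, delete both glued faces → V=36, E=84, F=50.
Check: V − E + F = 36 − 84 + 50 = 2.

84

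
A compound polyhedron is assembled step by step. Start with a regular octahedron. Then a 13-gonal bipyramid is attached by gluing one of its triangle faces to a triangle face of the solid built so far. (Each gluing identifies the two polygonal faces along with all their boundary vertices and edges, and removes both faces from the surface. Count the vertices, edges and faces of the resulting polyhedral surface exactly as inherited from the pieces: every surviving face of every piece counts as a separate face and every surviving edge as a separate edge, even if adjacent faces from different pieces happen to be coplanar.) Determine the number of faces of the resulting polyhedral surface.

32

A regular octahedron: V=6, E=12, F=8.
Attach a 13-gonal bipyramid (V=15, E=39, F=26) along a 3-gon: merge 3 vertices and 3 edges, delete both glued faces → V=18, E=48, F=32.
Check: V − E + F = 18 − 48 + 32 = 2.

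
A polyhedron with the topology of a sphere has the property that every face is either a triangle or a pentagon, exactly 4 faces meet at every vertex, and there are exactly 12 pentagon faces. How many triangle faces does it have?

20

Let x be the number of triangles; then F = 12 + x.
Edge–face incidences: 2E = 5·12 + 3·x = 60 + 3x.
Every vertex has degree 4, so 4V = 2E.
Euler: V − E + F = 2 ⇒ (2E)/4 − E + (12 + x) = 2.
Multiply by 8: 2·(2E) − 4·(2E) + 8·(12 + x) = 16, i.e. 96 + 8x − 2·(60 + 3x) = 16.
Collecting terms: 2x − 24 = 16, so 2x = 40, so x = 20.
Then 2E = 60 + 3·20 = 120, so E = 60, V = 2E/4 = 30, F = 12 + 20 = 32.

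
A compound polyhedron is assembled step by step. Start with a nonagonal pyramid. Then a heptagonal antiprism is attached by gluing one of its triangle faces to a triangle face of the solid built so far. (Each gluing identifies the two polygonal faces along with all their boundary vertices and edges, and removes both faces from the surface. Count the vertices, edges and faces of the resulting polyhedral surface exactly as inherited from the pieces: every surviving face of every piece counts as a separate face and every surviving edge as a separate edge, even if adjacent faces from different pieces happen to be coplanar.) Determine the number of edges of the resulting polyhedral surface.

43

A nonagonal pyramid: V=10, E=18, F=10.
Attach a heptagonal antiprism (V=14, E=28, F=16) along a 3-gon: merge 3 vertices and 3 edges, delete both glued faces → V=21, E=43, F=24.
Check: V − E + F = 21 − 43 + 24 = 2.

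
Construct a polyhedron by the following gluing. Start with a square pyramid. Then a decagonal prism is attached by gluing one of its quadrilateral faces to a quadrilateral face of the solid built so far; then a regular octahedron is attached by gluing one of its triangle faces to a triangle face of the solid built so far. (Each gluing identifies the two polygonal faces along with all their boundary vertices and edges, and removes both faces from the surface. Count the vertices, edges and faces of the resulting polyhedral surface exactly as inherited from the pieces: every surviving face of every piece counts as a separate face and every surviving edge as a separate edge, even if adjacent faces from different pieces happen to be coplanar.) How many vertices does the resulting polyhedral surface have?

24

A square pyramid: V=5, E=8, F=5.
Attach a decagonal prism (V=20, E=30, F=12) along a 4-gon: merge 4 vertices and 4 edges, delete both glued faces → V=21, E=34, F=15.
Attach a regular octahedron (V=6, E=12, F=8) along a 3-gon: merge 3 vertices and 3 edges, delete both glued faces → V=24, E=43, F=21.
Check: V − E + F = 24 − 43 + 21 = 2.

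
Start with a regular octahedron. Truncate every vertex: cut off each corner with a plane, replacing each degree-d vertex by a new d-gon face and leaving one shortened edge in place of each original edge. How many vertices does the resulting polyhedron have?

The base solid has V = 6, E = 12, F = 8.
Truncation replaces each original edge-end by a new vertex, so V′ = 2E = 24.
Each original edge survives, and each old vertex of degree d contributes d new edges; summing degrees gives Σd = 2E, so E′ = E + 2E = 3E = 36.
Each original face survives and each original vertex becomes one new face: F′ = F + V = 14.

24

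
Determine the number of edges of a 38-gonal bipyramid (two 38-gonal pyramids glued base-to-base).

A bipyramid over an n-gon has 2n triangular faces and n + 2 vertices: V = 38 + 2 = 40, E = 3·38 = 114, F = 2·38 = 76.
Check: V − E + F = 40 − 114 + 76 = 2.

114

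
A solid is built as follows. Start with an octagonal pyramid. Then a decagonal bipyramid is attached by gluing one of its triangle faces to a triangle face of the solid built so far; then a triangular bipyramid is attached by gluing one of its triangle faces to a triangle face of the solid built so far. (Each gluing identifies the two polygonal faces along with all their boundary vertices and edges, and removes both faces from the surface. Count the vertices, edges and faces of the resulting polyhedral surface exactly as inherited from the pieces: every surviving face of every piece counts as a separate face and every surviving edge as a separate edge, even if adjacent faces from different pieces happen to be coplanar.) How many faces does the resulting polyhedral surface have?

An octagonal pyramid: V=9, E=16, F=9.
Attach a decagonal bipyramid (V=12, E=30, F=20) along a 3-gon: merge 3 vertices and 3 edges, delete both glued faces → V=18, E=43, F=27.
Attach a triangular bipyramid (V=5, E=9, F=6) along a 3-gon: merge 3 vertices and 3 edges, delete both glued faces → V=20, E=49, F=31.
Check: V − E + F = 20 − 49 + 31 = 2.

31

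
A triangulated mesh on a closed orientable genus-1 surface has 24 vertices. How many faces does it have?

48

χ = 2 − 2·1 = 0, and every face is a triangle so 3F = 2E.
V − E + F = 0 with E = 3F/2 gives 24 − (3/2 − 1)·F = 0, so F = 48 and E = 72.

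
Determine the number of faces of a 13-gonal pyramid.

A pyramid on an n-gon base has one n-gon and n triangles: V = 13 + 1 = 14, E = 2·13 = 26, F = 13 + 1 = 14.

14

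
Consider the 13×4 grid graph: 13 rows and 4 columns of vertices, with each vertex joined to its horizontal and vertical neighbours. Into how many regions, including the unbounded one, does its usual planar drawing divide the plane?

37

The grid has V = 13·4 = 52 vertices and E = 13·3 + 4·12 = 87 edges.
F = 2 − V + E = 2 − 52 + 87 = 37.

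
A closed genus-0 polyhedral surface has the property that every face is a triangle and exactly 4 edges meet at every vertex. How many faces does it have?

Each face has 3 edges and each edge borders two faces, so 2E = 3F.
Each vertex has degree 4, so 4V = 2E and hence V = 3F/4.
Euler: V − E + F = 2 ⇒ (3F/4) − (3F/2) + F = 2.
Multiply by 8: (6 − 12 + 8)F = 16, i.e. 2F = 16.
So F = 8, E = 3·8/2 = 12, V = 3·8/4 = 6.

8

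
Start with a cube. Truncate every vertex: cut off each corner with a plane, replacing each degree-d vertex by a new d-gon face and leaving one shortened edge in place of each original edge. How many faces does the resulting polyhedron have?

14

The base solid has V = 8, E = 12, F = 6.
Truncation replaces each original edge-end by a new vertex, so V′ = 2E = 24.
Each original edge survives, and each old vertex of degree d contributes d new edges; summing degrees gives Σd = 2E, so E′ = E + 2E = 3E = 36.
Each original face survives and each original vertex becomes one new face: F′ = F + V = 14.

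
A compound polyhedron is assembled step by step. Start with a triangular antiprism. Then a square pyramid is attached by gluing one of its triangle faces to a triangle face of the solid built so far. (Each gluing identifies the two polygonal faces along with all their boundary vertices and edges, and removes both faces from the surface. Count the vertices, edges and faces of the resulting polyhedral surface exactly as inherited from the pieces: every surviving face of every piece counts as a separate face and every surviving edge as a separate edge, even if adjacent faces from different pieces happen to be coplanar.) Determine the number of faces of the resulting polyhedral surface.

A triangular antiprism: V=6, E=12, F=8.
Attach a square pyramid (V=5, E=8, F=5) along a 3-gon: merge 3 vertices and 3 edges, delete both glued faces → V=8, E=17, F=11.
Check: V − E + F = 8 − 17 + 11 = 2.

11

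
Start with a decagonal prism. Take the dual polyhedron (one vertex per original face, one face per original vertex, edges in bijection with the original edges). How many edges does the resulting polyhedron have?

The base solid has V = 20, E = 30, F = 12.
The dual swaps V and F and preserves E: V′ = F = 12, E′ = E = 30, F′ = V = 20.

30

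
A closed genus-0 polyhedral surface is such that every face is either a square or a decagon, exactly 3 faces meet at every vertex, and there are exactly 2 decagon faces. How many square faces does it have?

Let x be the number of squares; then F = 2 + x.
Edge–face incidences: 2E = 10·2 + 4·x = 20 + 4x.
Every vertex has degree 3, so 3V = 2E.
Euler: V − E + F = 2 ⇒ (2E)/3 − E + (2 + x) = 2.
Multiply by 6: 2·(2E) − 3·(2E) + 6·(2 + x) = 12, i.e. 12 + 6x − (20 + 4x) = 12.
Collecting terms: 2x − 8 = 12, so 2x = 20, so x = 10.
Then 2E = 20 + 4·10 = 60, so E = 30, V = 2E/3 = 20, F = 2 + 10 = 12.

10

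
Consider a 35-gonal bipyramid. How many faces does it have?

A bipyramid over an n-gon has 2n triangular faces and n + 2 vertices: V = 35 + 2 = 37, E = 3·35 = 105, F = 2·35 = 70.
Check: V − E + F = 37 − 105 + 70 = 2.

70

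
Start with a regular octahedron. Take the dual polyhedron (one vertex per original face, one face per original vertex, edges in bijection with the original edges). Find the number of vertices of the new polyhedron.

The base solid has V = 6, E = 12, F = 8.
The dual swaps V and F and preserves E: V′ = F = 8, E′ = E = 12, F′ = V = 6.

8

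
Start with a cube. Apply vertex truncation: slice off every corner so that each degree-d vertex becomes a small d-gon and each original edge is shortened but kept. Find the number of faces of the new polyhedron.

The base solid has V = 8, E = 12, F = 6.
Truncation replaces each original edge-end by a new vertex, so V′ = 2E = 24.
Each original edge survives, and each old vertex of degree d contributes d new edges; summing degrees gives Σd = 2E, so E′ = E + 2E = 3E = 36.
Each original face survives and each original vertex becomes one new face: F′ = F + V = 14.

14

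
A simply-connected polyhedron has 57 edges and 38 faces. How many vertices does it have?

Here V − E + F = 2.
V = 2 + E − F = 2 + 57 − 38 = 21.

21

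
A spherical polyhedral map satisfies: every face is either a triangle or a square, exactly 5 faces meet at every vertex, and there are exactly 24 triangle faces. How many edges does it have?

40

Let x be the number of squares; then F = 24 + x.
Edge–face incidences: 2E = 3·24 + 4·x = 72 + 4x.
Every vertex has degree 5, so 5V = 2E.
Euler: V − E + F = 2 ⇒ (2E)/5 − E + (24 + x) = 2.
Multiply by 10: 2·(2E) − 5·(2E) + 10·(24 + x) = 20, i.e. 240 + 10x − 3·(72 + 4x) = 20.
Collecting terms: −2x + 24 = 20, so −2x = −4, so x = 2.
Then 2E = 72 + 4·2 = 80, so E = 40, V = 2E/5 = 16, F = 24 + 2 = 26.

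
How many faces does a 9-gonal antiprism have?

20

An antiprism on an n-gon has two n-gon caps and 2n triangles: V = 2·9 = 18, E = 4·9 = 36, F = 2·9 + 2 = 20.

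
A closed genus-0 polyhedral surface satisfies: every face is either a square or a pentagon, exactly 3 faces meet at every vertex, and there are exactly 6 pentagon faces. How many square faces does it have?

3

Let x be the number of squares; then F = 6 + x.
Edge–face incidences: 2E = 5·6 + 4·x = 30 + 4x.
Every vertex has degree 3, so 3V = 2E.
Euler: V − E + F = 2 ⇒ (2E)/3 − E + (6 + x) = 2.
Multiply by 6: 2·(2E) − 3·(2E) + 6·(6 + x) = 12, i.e. 36 + 6x − (30 + 4x) = 12.
Collecting terms: 2x + 6 = 12, so 2x = 6, so x = 3.
Then 2E = 30 + 4·3 = 42, so E = 21, V = 2E/3 = 14, F = 6 + 3 = 9.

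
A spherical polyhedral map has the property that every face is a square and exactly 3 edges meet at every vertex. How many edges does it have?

Each face has 4 edges and each edge borders two faces, so 2E = 4F.
Each vertex has degree 3, so 3V = 2E and hence V = 4F/3.
Euler: V − E + F = 2 ⇒ (4F/3) − (4F/2) + F = 2.
Multiply by 6: (8 − 12 + 6)F = 12, i.e. 2F = 12.
So F = 6, E = 4·6/2 = 12, V = 4·6/3 = 8.

12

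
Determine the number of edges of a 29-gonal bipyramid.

87

A bipyramid over an n-gon has 2n triangular faces and n + 2 vertices: V = 29 + 2 = 31, E = 3·29 = 87, F = 2·29 = 58.
Check: V − E + F = 31 − 87 + 58 = 2.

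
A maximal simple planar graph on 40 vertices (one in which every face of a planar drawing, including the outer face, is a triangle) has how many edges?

In a plane triangulation 3F = 2E and V − E + F = 2, so E = 3V − 6 = 3·40 − 6 = 114.

114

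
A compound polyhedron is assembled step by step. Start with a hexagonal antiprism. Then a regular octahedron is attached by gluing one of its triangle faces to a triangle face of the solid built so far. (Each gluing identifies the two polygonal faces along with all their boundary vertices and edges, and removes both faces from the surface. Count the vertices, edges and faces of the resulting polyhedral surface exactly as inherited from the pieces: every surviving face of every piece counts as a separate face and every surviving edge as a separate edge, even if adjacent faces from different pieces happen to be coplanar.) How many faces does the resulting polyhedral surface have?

20

A hexagonal antiprism: V=12, E=24, F=14.
Attach a regular octahedron (V=6, E=12, F=8) along a 3-gon: merge 3 vertices and 3 edges, delete both glued faces → V=15, E=33, F=20.
Check: V − E + F = 15 − 33 + 20 = 2.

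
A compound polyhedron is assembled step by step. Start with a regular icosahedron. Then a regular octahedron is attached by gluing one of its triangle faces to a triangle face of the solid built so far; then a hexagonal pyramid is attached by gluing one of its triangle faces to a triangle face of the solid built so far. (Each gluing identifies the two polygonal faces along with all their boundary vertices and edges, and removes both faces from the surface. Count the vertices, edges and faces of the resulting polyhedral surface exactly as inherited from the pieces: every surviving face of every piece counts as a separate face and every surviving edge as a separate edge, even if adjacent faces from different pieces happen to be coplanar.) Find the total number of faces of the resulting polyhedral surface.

31

A regular icosahedron: V=12, E=30, F=20.
Attach a regular octahedron (V=6, E=12, F=8) along a 3-gon: merge 3 vertices and 3 edges, delete both glued faces → V=15, E=39, F=26.
Attach a hexagonal pyramid (V=7, E=12, F=7) along a 3-gon: merge 3 vertices and 3 edges, delete both glued faces → V=19, E=48, F=31.
Check: V − E + F = 19 − 48 + 31 = 2.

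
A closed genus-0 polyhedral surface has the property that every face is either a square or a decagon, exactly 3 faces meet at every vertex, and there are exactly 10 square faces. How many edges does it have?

Let x be the number of decagons; then F = 10 + x.
Edge–face incidences: 2E = 4·10 + 10·x = 40 + 10x.
Every vertex has degree 3, so 3V = 2E.
Euler: V − E + F = 2 ⇒ (2E)/3 − E + (10 + x) = 2.
Multiply by 6: 2·(2E) − 3·(2E) + 6·(10 + x) = 12, i.e. 60 + 6x − (40 + 10x) = 12.
Collecting terms: −4x + 20 = 12, so −4x = −8, so x = 2.
Then 2E = 40 + 10·2 = 60, so E = 30, V = 2E/3 = 20, F = 10 + 2 = 12.

30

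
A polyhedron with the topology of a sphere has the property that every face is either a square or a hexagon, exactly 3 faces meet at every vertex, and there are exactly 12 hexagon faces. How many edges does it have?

Let x be the number of squares; then F = 12 + x.
Edge–face incidences: 2E = 6·12 + 4·x = 72 + 4x.
Every vertex has degree 3, so 3V = 2E.
Euler: V − E + F = 2 ⇒ (2E)/3 − E + (12 + x) = 2.
Multiply by 6: 2·(2E) − 3·(2E) + 6·(12 + x) = 12, i.e. 72 + 6x − (72 + 4x) = 12.
Collecting terms: 2x = 12, so x = 6.
Then 2E = 72 + 4·6 = 96, so E = 48, V = 2E/3 = 32, F = 12 + 6 = 18.

48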